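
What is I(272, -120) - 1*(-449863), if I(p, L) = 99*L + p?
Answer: 438255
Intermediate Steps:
I(p, L) = p + 99*L
I(272, -120) - 1*(-449863) = (272 + 99*(-120)) - 1*(-449863) = (272 - 11880) + 449863 = -11608 + 449863 = 438255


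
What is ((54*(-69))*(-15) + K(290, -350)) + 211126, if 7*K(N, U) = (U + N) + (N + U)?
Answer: 1868992/7 ≈ 2.6700e+5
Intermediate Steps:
K(N, U) = 2*N/7 + 2*U/7 (K(N, U) = ((U + N) + (N + U))/7 = ((N + U) + (N + U))/7 = (2*N + 2*U)/7 = 2*N/7 + 2*U/7)
((54*(-69))*(-15) + K(290, -350)) + 211126 = ((54*(-69))*(-15) + ((2/7)*290 + (2/7)*(-350))) + 211126 = (-3726*(-15) + (580/7 - 100)) + 211126 = (55890 - 120/7) + 211126 = 391110/7 + 211126 = 1868992/7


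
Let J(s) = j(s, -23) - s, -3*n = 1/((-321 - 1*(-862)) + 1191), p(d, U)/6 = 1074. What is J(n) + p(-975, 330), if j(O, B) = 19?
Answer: 33581749/5196 ≈ 6463.0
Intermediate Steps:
p(d, U) = 6444 (p(d, U) = 6*1074 = 6444)
n = -1/5196 (n = -1/(3*((-321 - 1*(-862)) + 1191)) = -1/(3*((-321 + 862) + 1191)) = -1/(3*(541 + 1191)) = -1/3/1732 = -1/3*1/1732 = -1/5196 ≈ -0.00019246)
J(s) = 19 - s
J(n) + p(-975, 330) = (19 - 1*(-1/5196)) + 6444 = (19 + 1/5196) + 6444 = 98725/5196 + 6444 = 33581749/5196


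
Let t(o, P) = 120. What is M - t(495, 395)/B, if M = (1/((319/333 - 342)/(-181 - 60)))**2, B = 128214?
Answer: 137370035658541/275605897296441 ≈ 0.49843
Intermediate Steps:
M = 6440544009/12897463489 (M = (1/((319*(1/333) - 342)/(-241)))**2 = (1/((319/333 - 342)*(-1/241)))**2 = (1/(-113567/333*(-1/241)))**2 = (1/(113567/80253))**2 = (80253/113567)**2 = 6440544009/12897463489 ≈ 0.49937)
M - t(495, 395)/B = 6440544009/12897463489 - 120/128214 = 6440544009/12897463489 - 1*20/21369 = 6440544009/12897463489 - 20/21369 = 137370035658541/275605897296441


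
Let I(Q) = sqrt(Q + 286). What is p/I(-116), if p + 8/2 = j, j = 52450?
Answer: 26223*sqrt(170)/85 ≈ 4022.4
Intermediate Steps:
p = 52446 (p = -4 + 52450 = 52446)
I(Q) = sqrt(286 + Q)
p/I(-116) = 52446/(sqrt(286 - 116)) = 52446/(sqrt(170)) = 52446*(sqrt(170)/170) = 26223*sqrt(170)/85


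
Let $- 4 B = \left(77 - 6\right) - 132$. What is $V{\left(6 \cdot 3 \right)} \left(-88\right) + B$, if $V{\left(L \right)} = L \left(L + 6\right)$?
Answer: $- \frac{152003}{4} \approx -38001.0$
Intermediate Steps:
$B = \frac{61}{4}$ ($B = - \frac{\left(77 - 6\right) - 132}{4} = - \frac{71 - 132}{4} = \left(- \frac{1}{4}\right) \left(-61\right) = \frac{61}{4} \approx 15.25$)
$V{\left(L \right)} = L \left(6 + L\right)$
$V{\left(6 \cdot 3 \right)} \left(-88\right) + B = 6 \cdot 3 \left(6 + 6 \cdot 3\right) \left(-88\right) + \frac{61}{4} = 18 \left(6 + 18\right) \left(-88\right) + \frac{61}{4} = 18 \cdot 24 \left(-88\right) + \frac{61}{4} = 432 \left(-88\right) + \frac{61}{4} = -38016 + \frac{61}{4} = - \frac{152003}{4}$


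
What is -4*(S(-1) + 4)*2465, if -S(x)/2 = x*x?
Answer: -19720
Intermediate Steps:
S(x) = -2*x² (S(x) = -2*x*x = -2*x²)
-4*(S(-1) + 4)*2465 = -4*(-2*(-1)² + 4)*2465 = -4*(-2*1 + 4)*2465 = -4*(-2 + 4)*2465 = -4*2*2465 = -8*2465 = -19720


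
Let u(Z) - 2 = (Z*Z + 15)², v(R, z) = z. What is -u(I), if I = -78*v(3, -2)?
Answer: -592971203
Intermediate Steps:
I = 156 (I = -78*(-2) = 156)
u(Z) = 2 + (15 + Z²)² (u(Z) = 2 + (Z*Z + 15)² = 2 + (Z² + 15)² = 2 + (15 + Z²)²)
-u(I) = -(2 + (15 + 156²)²) = -(2 + (15 + 24336)²) = -(2 + 24351²) = -(2 + 592971201) = -1*592971203 = -592971203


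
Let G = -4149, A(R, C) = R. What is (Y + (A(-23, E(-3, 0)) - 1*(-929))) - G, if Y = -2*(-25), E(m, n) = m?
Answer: 5105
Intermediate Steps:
Y = 50
(Y + (A(-23, E(-3, 0)) - 1*(-929))) - G = (50 + (-23 - 1*(-929))) - 1*(-4149) = (50 + (-23 + 929)) + 4149 = (50 + 906) + 4149 = 956 + 4149 = 5105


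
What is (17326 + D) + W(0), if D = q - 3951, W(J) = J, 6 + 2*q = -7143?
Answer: 19601/2 ≈ 9800.5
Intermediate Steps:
q = -7149/2 (q = -3 + (1/2)*(-7143) = -3 - 7143/2 = -7149/2 ≈ -3574.5)
D = -15051/2 (D = -7149/2 - 3951 = -15051/2 ≈ -7525.5)
(17326 + D) + W(0) = (17326 - 15051/2) + 0 = 19601/2 + 0 = 19601/2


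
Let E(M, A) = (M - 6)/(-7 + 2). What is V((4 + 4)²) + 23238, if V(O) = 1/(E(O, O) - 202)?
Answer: 24818179/1068 ≈ 23238.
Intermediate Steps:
E(M, A) = 6/5 - M/5 (E(M, A) = (-6 + M)/(-5) = (-6 + M)*(-⅕) = 6/5 - M/5)
V(O) = 1/(-1004/5 - O/5) (V(O) = 1/((6/5 - O/5) - 202) = 1/(-1004/5 - O/5))
V((4 + 4)²) + 23238 = -5/(1004 + (4 + 4)²) + 23238 = -5/(1004 + 8²) + 23238 = -5/(1004 + 64) + 23238 = -5/1068 + 23238 = 24818179/1068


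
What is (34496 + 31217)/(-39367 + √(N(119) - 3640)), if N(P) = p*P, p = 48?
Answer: -2586923671/1549758617 - 131426*√518/1549758617 ≈ -1.6712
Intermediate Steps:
N(P) = 48*P
(34496 + 31217)/(-39367 + √(N(119) - 3640)) = (34496 + 31217)/(-39367 + √(48*119 - 3640)) = 65713/(-39367 + √(5712 - 3640)) = 65713/(-39367 + √2072) = 65713/(-39367 + 2*√518)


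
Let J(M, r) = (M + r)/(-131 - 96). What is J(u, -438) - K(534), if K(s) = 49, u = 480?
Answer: -11165/227 ≈ -49.185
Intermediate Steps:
J(M, r) = -M/227 - r/227 (J(M, r) = (M + r)/(-227) = (M + r)*(-1/227) = -M/227 - r/227)
J(u, -438) - K(534) = (-1/227*480 - 1/227*(-438)) - 1*49 = (-480/227 + 438/227) - 49 = -42/227 - 49 = -11165/227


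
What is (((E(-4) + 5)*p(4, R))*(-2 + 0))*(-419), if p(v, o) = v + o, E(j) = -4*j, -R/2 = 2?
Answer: 0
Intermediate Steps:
R = -4 (R = -2*2 = -4)
p(v, o) = o + v
(((E(-4) + 5)*p(4, R))*(-2 + 0))*(-419) = (((-4*(-4) + 5)*(-4 + 4))*(-2 + 0))*(-419) = (((16 + 5)*0)*(-2))*(-419) = ((21*0)*(-2))*(-419) = (0*(-2))*(-419) = 0*(-419) = 0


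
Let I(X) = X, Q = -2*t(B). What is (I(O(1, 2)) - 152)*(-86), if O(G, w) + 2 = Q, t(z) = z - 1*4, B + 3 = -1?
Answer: 11868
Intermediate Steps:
B = -4 (B = -3 - 1 = -4)
t(z) = -4 + z (t(z) = z - 4 = -4 + z)
Q = 16 (Q = -2*(-4 - 4) = -2*(-8) = 16)
O(G, w) = 14 (O(G, w) = -2 + 16 = 14)
(I(O(1, 2)) - 152)*(-86) = (14 - 152)*(-86) = -138*(-86) = 11868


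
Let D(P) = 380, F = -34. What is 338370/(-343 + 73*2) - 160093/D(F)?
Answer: -160118921/74860 ≈ -2138.9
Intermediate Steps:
338370/(-343 + 73*2) - 160093/D(F) = 338370/(-343 + 73*2) - 160093/380 = 338370/(-343 + 146) - 160093*1/380 = 338370/(-197) - 160093/380 = 338370*(-1/197) - 160093/380 = -338370/197 - 160093/380 = -160118921/74860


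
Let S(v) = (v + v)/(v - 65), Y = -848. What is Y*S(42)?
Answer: 71232/23 ≈ 3097.0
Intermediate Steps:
S(v) = 2*v/(-65 + v) (S(v) = (2*v)/(-65 + v) = 2*v/(-65 + v))
Y*S(42) = -1696*42/(-65 + 42) = -1696*42/(-23) = -1696*42*(-1)/23 = -848*(-84/23) = 71232/23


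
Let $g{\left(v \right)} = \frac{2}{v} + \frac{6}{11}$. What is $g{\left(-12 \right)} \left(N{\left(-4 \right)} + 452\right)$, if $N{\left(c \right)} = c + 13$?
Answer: $\frac{11525}{66} \approx 174.62$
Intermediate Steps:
$N{\left(c \right)} = 13 + c$
$g{\left(v \right)} = \frac{6}{11} + \frac{2}{v}$ ($g{\left(v \right)} = \frac{2}{v} + 6 \cdot \frac{1}{11} = \frac{2}{v} + \frac{6}{11} = \frac{6}{11} + \frac{2}{v}$)
$g{\left(-12 \right)} \left(N{\left(-4 \right)} + 452\right) = \left(\frac{6}{11} + \frac{2}{-12}\right) \left(\left(13 - 4\right) + 452\right) = \left(\frac{6}{11} + 2 \left(- \frac{1}{12}\right)\right) \left(9 + 452\right) = \left(\frac{6}{11} - \frac{1}{6}\right) 461 = \frac{25}{66} \cdot 461 = \frac{11525}{66}$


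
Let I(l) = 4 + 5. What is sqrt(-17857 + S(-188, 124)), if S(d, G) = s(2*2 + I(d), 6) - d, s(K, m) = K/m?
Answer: I*sqrt(636006)/6 ≈ 132.92*I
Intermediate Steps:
I(l) = 9
S(d, G) = 13/6 - d (S(d, G) = (2*2 + 9)/6 - d = (4 + 9)*(1/6) - d = 13*(1/6) - d = 13/6 - d)
sqrt(-17857 + S(-188, 124)) = sqrt(-17857 + (13/6 - 1*(-188))) = sqrt(-17857 + (13/6 + 188)) = sqrt(-17857 + 1141/6) = sqrt(-106001/6) = I*sqrt(636006)/6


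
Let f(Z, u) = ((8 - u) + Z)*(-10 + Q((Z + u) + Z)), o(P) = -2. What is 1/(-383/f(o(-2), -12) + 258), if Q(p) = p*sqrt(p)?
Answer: 350820972/90529743985 + 441216*I/90529743985 ≈ 0.0038752 + 4.8737e-6*I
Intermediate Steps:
Q(p) = p**(3/2)
f(Z, u) = (-10 + (u + 2*Z)**(3/2))*(8 + Z - u) (f(Z, u) = ((8 - u) + Z)*(-10 + ((Z + u) + Z)**(3/2)) = (8 + Z - u)*(-10 + (u + 2*Z)**(3/2)) = (-10 + (u + 2*Z)**(3/2))*(8 + Z - u))
1/(-383/f(o(-2), -12) + 258) = 1/(-383/(-80 - 10*(-2) + 8*(-12 + 2*(-2))**(3/2) + 10*(-12) - 2*(-12 + 2*(-2))**(3/2) - 1*(-12)*(-12 + 2*(-2))**(3/2)) + 258) = 1/(-383/(-80 + 20 + 8*(-12 - 4)**(3/2) - 120 - 2*(-12 - 4)**(3/2) - 1*(-12)*(-12 - 4)**(3/2)) + 258) = 1/(-383/(-80 + 20 + 8*(-16)**(3/2) - 120 - (-128)*I - 1*(-12)*(-16)**(3/2)) + 258) = 1/(-383/(-80 + 20 + 8*(-64*I) - 120 - (-128)*I - 1*(-12)*(-64*I)) + 258) = 1/(-383/(-80 + 20 - 512*I - 120 + 128*I - 768*I) + 258) = 1/(-383*(-180 + 1152*I)/1359504 + 258) = 1/(258 - 383*(-180 + 1152*I)/1359504)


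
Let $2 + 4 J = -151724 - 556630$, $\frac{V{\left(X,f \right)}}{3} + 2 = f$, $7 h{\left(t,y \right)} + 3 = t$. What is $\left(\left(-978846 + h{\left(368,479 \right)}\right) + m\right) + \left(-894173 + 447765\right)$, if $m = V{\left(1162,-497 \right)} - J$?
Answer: $- \frac{8747269}{7} \approx -1.2496 \cdot 10^{6}$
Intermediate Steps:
$h{\left(t,y \right)} = - \frac{3}{7} + \frac{t}{7}$
$V{\left(X,f \right)} = -6 + 3 f$
$J = -177089$ ($J = - \frac{1}{2} + \frac{-151724 - 556630}{4} = - \frac{1}{2} + \frac{1}{4} \left(-708354\right) = - \frac{1}{2} - \frac{354177}{2} = -177089$)
$m = 175592$ ($m = \left(-6 + 3 \left(-497\right)\right) - -177089 = \left(-6 - 1491\right) + 177089 = -1497 + 177089 = 175592$)
$\left(\left(-978846 + h{\left(368,479 \right)}\right) + m\right) + \left(-894173 + 447765\right) = \left(\left(-978846 + \left(- \frac{3}{7} + \frac{1}{7} \cdot 368\right)\right) + 175592\right) + \left(-894173 + 447765\right) = \left(\left(-978846 + \left(- \frac{3}{7} + \frac{368}{7}\right)\right) + 175592\right) - 446408 = \left(\left(-978846 + \frac{365}{7}\right) + 175592\right) - 446408 = \left(- \frac{6851557}{7} + 175592\right) - 446408 = - \frac{5622413}{7} - 446408 = - \frac{8747269}{7}$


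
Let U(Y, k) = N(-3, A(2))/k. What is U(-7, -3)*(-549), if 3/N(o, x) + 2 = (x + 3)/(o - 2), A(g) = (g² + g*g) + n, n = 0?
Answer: -915/7 ≈ -130.71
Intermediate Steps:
A(g) = 2*g² (A(g) = (g² + g*g) + 0 = (g² + g²) + 0 = 2*g² + 0 = 2*g²)
N(o, x) = 3/(-2 + (3 + x)/(-2 + o)) (N(o, x) = 3/(-2 + (x + 3)/(o - 2)) = 3/(-2 + (3 + x)/(-2 + o)))
U(Y, k) = -5/(7*k) (U(Y, k) = (3*(-2 - 3)/(7 + 2*2² - 2*(-3)))/k = (3*(-5)/(7 + 2*4 + 6))/k = (3*(-5)/(7 + 8 + 6))/k = (3*(-5)/21)/k = (3*(1/21)*(-5))/k = -5/(7*k))
U(-7, -3)*(-549) = -5/7/(-3)*(-549) = -5/7*(-⅓)*(-549) = (5/21)*(-549) = -915/7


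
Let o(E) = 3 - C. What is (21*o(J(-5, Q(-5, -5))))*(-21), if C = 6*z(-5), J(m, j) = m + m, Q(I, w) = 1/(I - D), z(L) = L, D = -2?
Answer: -14553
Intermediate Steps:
Q(I, w) = 1/(2 + I) (Q(I, w) = 1/(I - 1*(-2)) = 1/(I + 2) = 1/(2 + I))
J(m, j) = 2*m
C = -30 (C = 6*(-5) = -30)
o(E) = 33 (o(E) = 3 - 1*(-30) = 3 + 30 = 33)
(21*o(J(-5, Q(-5, -5))))*(-21) = (21*33)*(-21) = 693*(-21) = -14553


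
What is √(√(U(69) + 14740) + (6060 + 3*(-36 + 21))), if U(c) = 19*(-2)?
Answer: √(6015 + √14702) ≈ 78.334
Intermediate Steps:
U(c) = -38
√(√(U(69) + 14740) + (6060 + 3*(-36 + 21))) = √(√(-38 + 14740) + (6060 + 3*(-36 + 21))) = √(√14702 + (6060 + 3*(-15))) = √(√14702 + (6060 - 45)) = √(√14702 + 6015) = √(6015 + √14702)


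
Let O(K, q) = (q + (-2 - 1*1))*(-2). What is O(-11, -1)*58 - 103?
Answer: 361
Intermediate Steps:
O(K, q) = 6 - 2*q (O(K, q) = (q + (-2 - 1))*(-2) = (q - 3)*(-2) = (-3 + q)*(-2) = 6 - 2*q)
O(-11, -1)*58 - 103 = (6 - 2*(-1))*58 - 103 = (6 + 2)*58 - 103 = 8*58 - 103 = 464 - 103 = 361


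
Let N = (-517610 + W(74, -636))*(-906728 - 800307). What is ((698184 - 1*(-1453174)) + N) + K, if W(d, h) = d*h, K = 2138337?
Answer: 963922571285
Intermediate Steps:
N = 963918281590 (N = (-517610 + 74*(-636))*(-906728 - 800307) = (-517610 - 47064)*(-1707035) = -564674*(-1707035) = 963918281590)
((698184 - 1*(-1453174)) + N) + K = ((698184 - 1*(-1453174)) + 963918281590) + 2138337 = ((698184 + 1453174) + 963918281590) + 2138337 = (2151358 + 963918281590) + 2138337 = 963920432948 + 2138337 = 963922571285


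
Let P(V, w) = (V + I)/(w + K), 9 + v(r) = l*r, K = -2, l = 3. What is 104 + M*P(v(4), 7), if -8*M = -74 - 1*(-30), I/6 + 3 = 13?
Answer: 1733/10 ≈ 173.30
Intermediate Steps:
I = 60 (I = -18 + 6*13 = -18 + 78 = 60)
M = 11/2 (M = -(-74 - 1*(-30))/8 = -(-74 + 30)/8 = -⅛*(-44) = 11/2 ≈ 5.5000)
v(r) = -9 + 3*r
P(V, w) = (60 + V)/(-2 + w) (P(V, w) = (V + 60)/(w - 2) = (60 + V)/(-2 + w))
104 + M*P(v(4), 7) = 104 + 11*((60 + (-9 + 3*4))/(-2 + 7))/2 = 104 + 11*((60 + (-9 + 12))/5)/2 = 104 + 11*((60 + 3)/5)/2 = 104 + 11*((⅕)*63)/2 = 104 + (11/2)*(63/5) = 104 + 693/10 = 1733/10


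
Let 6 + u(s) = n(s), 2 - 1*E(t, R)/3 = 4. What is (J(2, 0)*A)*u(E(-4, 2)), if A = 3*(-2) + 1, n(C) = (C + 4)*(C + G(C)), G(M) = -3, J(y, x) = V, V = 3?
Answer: -180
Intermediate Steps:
J(y, x) = 3
E(t, R) = -6 (E(t, R) = 6 - 3*4 = 6 - 12 = -6)
n(C) = (-3 + C)*(4 + C) (n(C) = (C + 4)*(C - 3) = (4 + C)*(-3 + C) = (-3 + C)*(4 + C))
A = -5 (A = -6 + 1 = -5)
u(s) = -18 + s + s**2 (u(s) = -6 + (-12 + s + s**2) = -18 + s + s**2)
(J(2, 0)*A)*u(E(-4, 2)) = (3*(-5))*(-18 - 6 + (-6)**2) = -15*(-18 - 6 + 36) = -15*12 = -180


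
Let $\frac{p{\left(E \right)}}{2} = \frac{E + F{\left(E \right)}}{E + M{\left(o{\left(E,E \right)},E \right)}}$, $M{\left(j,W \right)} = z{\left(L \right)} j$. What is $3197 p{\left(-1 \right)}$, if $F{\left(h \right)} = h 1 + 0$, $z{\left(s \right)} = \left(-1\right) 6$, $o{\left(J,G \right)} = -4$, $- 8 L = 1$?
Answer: $-556$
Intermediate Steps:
$L = - \frac{1}{8}$ ($L = \left(- \frac{1}{8}\right) 1 = - \frac{1}{8} \approx -0.125$)
$z{\left(s \right)} = -6$
$F{\left(h \right)} = h$ ($F{\left(h \right)} = h + 0 = h$)
$M{\left(j,W \right)} = - 6 j$
$p{\left(E \right)} = \frac{4 E}{24 + E}$ ($p{\left(E \right)} = 2 \frac{E + E}{E - -24} = 2 \frac{2 E}{E + 24} = 2 \frac{2 E}{24 + E} = \frac{4 E}{24 + E}$)
$3197 p{\left(-1 \right)} = 3197 \cdot 4 \left(-1\right) \frac{1}{24 - 1} = 3197 \cdot 4 \left(-1\right) \frac{1}{23} = 3197 \left(- \frac{4}{23}\right) = -556$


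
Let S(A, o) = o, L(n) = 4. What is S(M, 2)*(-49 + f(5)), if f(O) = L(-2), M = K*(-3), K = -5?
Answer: -90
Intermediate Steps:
M = 15 (M = -5*(-3) = 15)
f(O) = 4
S(M, 2)*(-49 + f(5)) = 2*(-49 + 4) = 2*(-45) = -90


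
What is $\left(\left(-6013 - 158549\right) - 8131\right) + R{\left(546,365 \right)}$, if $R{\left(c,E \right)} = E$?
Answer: $-172328$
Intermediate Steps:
$\left(\left(-6013 - 158549\right) - 8131\right) + R{\left(546,365 \right)} = \left(\left(-6013 - 158549\right) - 8131\right) + 365 = \left(-164562 - 8131\right) + 365 = -172693 + 365 = -172328$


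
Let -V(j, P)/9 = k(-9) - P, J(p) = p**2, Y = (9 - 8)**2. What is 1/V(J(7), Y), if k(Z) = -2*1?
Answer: 1/27 ≈ 0.037037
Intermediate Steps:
Y = 1 (Y = 1**2 = 1)
k(Z) = -2
V(j, P) = 18 + 9*P (V(j, P) = -9*(-2 - P) = 18 + 9*P)
1/V(J(7), Y) = 1/(18 + 9*1) = 1/(18 + 9) = 1/27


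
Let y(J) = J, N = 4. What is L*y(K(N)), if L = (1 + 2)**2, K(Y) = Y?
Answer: 36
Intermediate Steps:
L = 9 (L = 3**2 = 9)
L*y(K(N)) = 9*4 = 36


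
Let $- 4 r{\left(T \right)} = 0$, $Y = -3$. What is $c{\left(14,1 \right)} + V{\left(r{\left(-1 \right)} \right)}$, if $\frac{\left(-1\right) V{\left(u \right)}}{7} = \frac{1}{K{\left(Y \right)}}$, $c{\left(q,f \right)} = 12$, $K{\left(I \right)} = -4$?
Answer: $\frac{55}{4} \approx 13.75$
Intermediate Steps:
$r{\left(T \right)} = 0$ ($r{\left(T \right)} = \left(- \frac{1}{4}\right) 0 = 0$)
$V{\left(u \right)} = \frac{7}{4}$ ($V{\left(u \right)} = - \frac{7}{-4} = \left(-7\right) \left(- \frac{1}{4}\right) = \frac{7}{4}$)
$c{\left(14,1 \right)} + V{\left(r{\left(-1 \right)} \right)} = 12 + \frac{7}{4} = \frac{55}{4}$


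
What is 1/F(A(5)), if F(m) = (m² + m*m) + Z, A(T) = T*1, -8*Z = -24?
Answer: 1/53 ≈ 0.018868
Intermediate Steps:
Z = 3 (Z = -⅛*(-24) = 3)
A(T) = T
F(m) = 3 + 2*m² (F(m) = (m² + m*m) + 3 = (m² + m²) + 3 = 2*m² + 3 = 3 + 2*m²)
1/F(A(5)) = 1/(3 + 2*5²) = 1/(3 + 2*25) = 1/(3 + 50) = 1/53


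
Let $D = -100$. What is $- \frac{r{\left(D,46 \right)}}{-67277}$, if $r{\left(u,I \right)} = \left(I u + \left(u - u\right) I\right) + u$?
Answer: $- \frac{4700}{67277} \approx -0.06986$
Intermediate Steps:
$r{\left(u,I \right)} = u + I u$ ($r{\left(u,I \right)} = \left(I u + 0 I\right) + u = \left(I u + 0\right) + u = I u + u = u + I u$)
$- \frac{r{\left(D,46 \right)}}{-67277} = - \frac{\left(-100\right) \left(1 + 46\right)}{-67277} = - \frac{\left(-100\right) 47 \left(-1\right)}{67277} = - \frac{\left(-4700\right) \left(-1\right)}{67277} = \left(-1\right) \frac{4700}{67277} = - \frac{4700}{67277}$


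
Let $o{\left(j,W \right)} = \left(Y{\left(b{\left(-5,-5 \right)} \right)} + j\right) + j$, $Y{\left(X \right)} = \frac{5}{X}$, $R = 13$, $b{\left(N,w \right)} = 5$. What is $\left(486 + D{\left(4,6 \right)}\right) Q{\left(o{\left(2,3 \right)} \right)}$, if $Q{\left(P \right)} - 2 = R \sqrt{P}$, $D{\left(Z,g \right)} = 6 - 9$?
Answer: $966 + 6279 \sqrt{5} \approx 15006.0$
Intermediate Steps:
$D{\left(Z,g \right)} = -3$
$o{\left(j,W \right)} = 1 + 2 j$ ($o{\left(j,W \right)} = \left(\frac{5}{5} + j\right) + j = \left(5 \cdot \frac{1}{5} + j\right) + j = \left(1 + j\right) + j = 1 + 2 j$)
$Q{\left(P \right)} = 2 + 13 \sqrt{P}$
$\left(486 + D{\left(4,6 \right)}\right) Q{\left(o{\left(2,3 \right)} \right)} = \left(486 - 3\right) \left(2 + 13 \sqrt{1 + 2 \cdot 2}\right) = 483 \left(2 + 13 \sqrt{1 + 4}\right) = 483 \left(2 + 13 \sqrt{5}\right) = 966 + 6279 \sqrt{5}$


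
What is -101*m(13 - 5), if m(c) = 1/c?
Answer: -101/8 ≈ -12.625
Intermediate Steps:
-101*m(13 - 5) = -101/(13 - 5) = -101/8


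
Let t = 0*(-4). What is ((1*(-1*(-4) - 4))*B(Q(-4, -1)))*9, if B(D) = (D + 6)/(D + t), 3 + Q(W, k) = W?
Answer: 0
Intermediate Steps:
Q(W, k) = -3 + W
t = 0
B(D) = (6 + D)/D (B(D) = (D + 6)/(D + 0) = (6 + D)/D)
((1*(-1*(-4) - 4))*B(Q(-4, -1)))*9 = ((1*(-1*(-4) - 4))*((6 + (-3 - 4))/(-3 - 4)))*9 = ((1*(4 - 4))*((6 - 7)/(-7)))*9 = ((1*0)*(-1/7*(-1)))*9 = (0*(1/7))*9 = 0*9 = 0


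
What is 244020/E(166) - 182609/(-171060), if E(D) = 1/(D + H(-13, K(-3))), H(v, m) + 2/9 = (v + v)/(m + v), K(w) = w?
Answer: 6987737177659/171060 ≈ 4.0850e+7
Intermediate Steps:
H(v, m) = -2/9 + 2*v/(m + v) (H(v, m) = -2/9 + (v + v)/(m + v) = -2/9 + (2*v)/(m + v) = -2/9 + 2*v/(m + v))
E(D) = 1/(101/72 + D) (E(D) = 1/(D + 2*(-1*(-3) + 8*(-13))/(9*(-3 - 13))) = 1/(D + (2/9)*(3 - 104)/(-16)) = 1/(D + (2/9)*(-1/16)*(-101)) = 1/(D + 101/72) = 1/(101/72 + D))
244020/E(166) - 182609/(-171060) = 244020/((72/(101 + 72*166))) - 182609/(-171060) = 244020/((72/(101 + 11952))) - 182609*(-1/171060) = 244020/((72/12053)) + 182609/171060 = 244020/((72*(1/12053))) + 182609/171060 = 244020/(72/12053) + 182609/171060 = 244020*(12053/72) + 182609/171060 = 245097755/6 + 182609/171060 = 6987737177659/171060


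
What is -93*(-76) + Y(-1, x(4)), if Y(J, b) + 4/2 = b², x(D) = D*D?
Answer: 7322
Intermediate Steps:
x(D) = D²
Y(J, b) = -2 + b²
-93*(-76) + Y(-1, x(4)) = -93*(-76) + (-2 + (4²)²) = 7068 + (-2 + 16²) = 7068 + (-2 + 256) = 7068 + 254 = 7322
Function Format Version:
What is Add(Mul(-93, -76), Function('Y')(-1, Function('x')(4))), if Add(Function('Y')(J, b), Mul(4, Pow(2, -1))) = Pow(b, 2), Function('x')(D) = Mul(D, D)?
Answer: 7322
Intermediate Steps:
Function('x')(D) = Pow(D, 2)
Function('Y')(J, b) = Add(-2, Pow(b, 2))
Add(Mul(-93, -76), Function('Y')(-1, Function('x')(4))) = Add(Mul(-93, -76), Add(-2, Pow(Pow(4, 2), 2))) = Add(7068, Add(-2, Pow(16, 2))) = Add(7068, Add(-2, 256)) = Add(7068, 254) = 7322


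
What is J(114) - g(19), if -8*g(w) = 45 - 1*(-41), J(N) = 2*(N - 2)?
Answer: 939/4 ≈ 234.75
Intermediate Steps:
J(N) = -4 + 2*N (J(N) = 2*(-2 + N) = -4 + 2*N)
g(w) = -43/4 (g(w) = -(45 - 1*(-41))/8 = -(45 + 41)/8 = -1/8*86 = -43/4)
J(114) - g(19) = (-4 + 2*114) - 1*(-43/4) = (-4 + 228) + 43/4 = 224 + 43/4 = 939/4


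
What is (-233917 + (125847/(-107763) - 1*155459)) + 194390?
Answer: -7004134055/35921 ≈ -1.9499e+5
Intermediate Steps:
(-233917 + (125847/(-107763) - 1*155459)) + 194390 = (-233917 + (125847*(-1/107763) - 155459)) + 194390 = (-233917 + (-41949/35921 - 155459)) + 194390 = (-233917 - 5584284688/35921) + 194390 = -13986817245/35921 + 194390 = -7004134055/35921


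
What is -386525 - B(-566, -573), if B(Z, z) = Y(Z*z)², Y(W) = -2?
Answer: -386529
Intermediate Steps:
B(Z, z) = 4 (B(Z, z) = (-2)² = 4)
-386525 - B(-566, -573) = -386525 - 1*4 = -386525 - 4 = -386529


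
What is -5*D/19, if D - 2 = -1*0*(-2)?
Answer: -10/19 ≈ -0.52632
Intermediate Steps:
D = 2 (D = 2 - 1*0*(-2) = 2 + 0*(-2) = 2 + 0 = 2)
-5*D/19 = -5*2/19 = -10*1/19 = -10/19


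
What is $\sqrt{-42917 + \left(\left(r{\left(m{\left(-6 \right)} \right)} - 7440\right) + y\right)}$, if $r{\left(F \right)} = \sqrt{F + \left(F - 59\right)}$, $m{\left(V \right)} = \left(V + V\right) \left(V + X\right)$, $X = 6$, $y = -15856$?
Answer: $\sqrt{-66213 + i \sqrt{59}} \approx 0.015 + 257.32 i$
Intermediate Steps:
$m{\left(V \right)} = 2 V \left(6 + V\right)$ ($m{\left(V \right)} = \left(V + V\right) \left(V + 6\right) = 2 V \left(6 + V\right)$)
$r{\left(F \right)} = \sqrt{-59 + 2 F}$ ($r{\left(F \right)} = \sqrt{F + \left(F - 59\right)} = \sqrt{F + \left(-59 + F\right)} = \sqrt{-59 + 2 F}$)
$\sqrt{-42917 + \left(\left(r{\left(m{\left(-6 \right)} \right)} - 7440\right) + y\right)} = \sqrt{-42917 - \left(23296 - \sqrt{-59 + 2 \cdot 2 \left(-6\right) \left(6 - 6\right)}\right)} = \sqrt{-42917 - \left(23296 - \sqrt{-59 + 2 \cdot 2 \left(-6\right) 0}\right)} = \sqrt{-42917 - \left(23296 - \sqrt{-59 + 2 \cdot 0}\right)} = \sqrt{-42917 - \left(23296 - \sqrt{-59 + 0}\right)} = \sqrt{-42917 - \left(23296 - i \sqrt{59}\right)} = \sqrt{-66213 + i \sqrt{59}}$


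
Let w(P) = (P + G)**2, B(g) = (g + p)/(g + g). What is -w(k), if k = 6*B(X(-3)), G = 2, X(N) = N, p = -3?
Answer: -64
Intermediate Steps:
B(g) = (-3 + g)/(2*g) (B(g) = (g - 3)/(g + g) = (-3 + g)/((2*g)) = (-3 + g)*(1/(2*g)) = (-3 + g)/(2*g))
k = 6 (k = 6*((1/2)*(-3 - 3)/(-3)) = 6*((1/2)*(-1/3)*(-6)) = 6*1 = 6)
w(P) = (2 + P)**2 (w(P) = (P + 2)**2 = (2 + P)**2)
-w(k) = -(2 + 6)**2 = -1*8**2 = -1*64 = -64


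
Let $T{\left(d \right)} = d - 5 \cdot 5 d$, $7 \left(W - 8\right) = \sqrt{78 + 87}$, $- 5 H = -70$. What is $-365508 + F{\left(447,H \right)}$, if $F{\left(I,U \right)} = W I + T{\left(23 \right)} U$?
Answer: $-369660 + \frac{447 \sqrt{165}}{7} \approx -3.6884 \cdot 10^{5}$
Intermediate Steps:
$H = 14$ ($H = \left(- \frac{1}{5}\right) \left(-70\right) = 14$)
$W = 8 + \frac{\sqrt{165}}{7}$ ($W = 8 + \frac{\sqrt{78 + 87}}{7} = 8 + \frac{\sqrt{165}}{7} \approx 9.835$)
$T{\left(d \right)} = - 24 d$ ($T{\left(d \right)} = d - 25 d = - 24 d$)
$F{\left(I,U \right)} = - 552 U + I \left(8 + \frac{\sqrt{165}}{7}\right)$ ($F{\left(I,U \right)} = \left(8 + \frac{\sqrt{165}}{7}\right) I + \left(-24\right) 23 U = I \left(8 + \frac{\sqrt{165}}{7}\right) - 552 U = - 552 U + I \left(8 + \frac{\sqrt{165}}{7}\right)$)
$-365508 + F{\left(447,H \right)} = -365508 + \left(\left(-552\right) 14 + \frac{1}{7} \cdot 447 \left(56 + \sqrt{165}\right)\right) = -365508 - \left(4152 - \frac{447 \sqrt{165}}{7}\right) = -369660 + \frac{447 \sqrt{165}}{7}$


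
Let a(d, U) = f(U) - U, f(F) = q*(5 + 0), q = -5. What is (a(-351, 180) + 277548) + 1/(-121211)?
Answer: 33617022372/121211 ≈ 2.7734e+5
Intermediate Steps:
f(F) = -25 (f(F) = -5*(5 + 0) = -5*5 = -25)
a(d, U) = -25 - U
(a(-351, 180) + 277548) + 1/(-121211) = ((-25 - 1*180) + 277548) + 1/(-121211) = ((-25 - 180) + 277548) - 1/121211 = (-205 + 277548) - 1/121211 = 277343 - 1/121211 = 33617022372/121211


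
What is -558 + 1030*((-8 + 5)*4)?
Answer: -12918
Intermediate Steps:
-558 + 1030*((-8 + 5)*4) = -558 + 1030*(-3*4) = -558 + 1030*(-12) = -558 - 12360 = -12918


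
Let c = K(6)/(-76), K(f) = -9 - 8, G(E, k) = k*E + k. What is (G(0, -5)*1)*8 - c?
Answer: -3057/76 ≈ -40.224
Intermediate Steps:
G(E, k) = k + E*k (G(E, k) = E*k + k = k + E*k)
K(f) = -17
c = 17/76 (c = -17/(-76) = -17*(-1/76) = 17/76 ≈ 0.22368)
(G(0, -5)*1)*8 - c = (-5*(1 + 0)*1)*8 - 1*17/76 = (-5*1*1)*8 - 17/76 = -5*1*8 - 17/76 = -5*8 - 17/76 = -40 - 17/76 = -3057/76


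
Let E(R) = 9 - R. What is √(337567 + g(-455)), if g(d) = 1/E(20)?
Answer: 2*√10211399/11 ≈ 581.00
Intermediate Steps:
g(d) = -1/11 (g(d) = 1/(9 - 1*20) = 1/(9 - 20) = 1/(-11) = -1/11)
√(337567 + g(-455)) = √(337567 - 1/11) = √(3713236/11) = 2*√10211399/11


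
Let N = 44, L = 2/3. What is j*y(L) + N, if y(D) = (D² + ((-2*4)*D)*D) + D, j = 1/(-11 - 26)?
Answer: 14674/333 ≈ 44.066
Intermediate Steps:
L = ⅔ (L = 2*(⅓) = ⅔ ≈ 0.66667)
j = -1/37 (j = 1/(-37) = -1/37 ≈ -0.027027)
y(D) = D - 7*D² (y(D) = (D² + (-8*D)*D) + D = (D² - 8*D²) + D = -7*D² + D = D - 7*D²)
j*y(L) + N = -2*(1 - 7*⅔)/111 + 44 = -2*(1 - 14/3)/111 + 44 = -2*(-11)/(111*3) + 44 = -1/37*(-22/9) + 44 = 22/333 + 44 = 14674/333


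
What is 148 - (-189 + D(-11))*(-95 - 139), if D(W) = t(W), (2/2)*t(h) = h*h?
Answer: -15764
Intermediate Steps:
t(h) = h² (t(h) = h*h = h²)
D(W) = W²
148 - (-189 + D(-11))*(-95 - 139) = 148 - (-189 + (-11)²)*(-95 - 139) = 148 - (-189 + 121)*(-234) = 148 - (-68)*(-234) = 148 - 1*15912 = 148 - 15912 = -15764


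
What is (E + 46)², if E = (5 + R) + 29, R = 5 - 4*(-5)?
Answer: 11025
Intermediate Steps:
R = 25 (R = 5 + 20 = 25)
E = 59 (E = (5 + 25) + 29 = 30 + 29 = 59)
(E + 46)² = (59 + 46)² = 105² = 11025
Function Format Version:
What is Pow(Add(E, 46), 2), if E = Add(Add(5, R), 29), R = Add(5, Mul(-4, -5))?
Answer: 11025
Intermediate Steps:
R = 25 (R = Add(5, 20) = 25)
E = 59 (E = Add(Add(5, 25), 29) = Add(30, 29) = 59)
Pow(Add(E, 46), 2) = Pow(Add(59, 46), 2) = Pow(105, 2) = 11025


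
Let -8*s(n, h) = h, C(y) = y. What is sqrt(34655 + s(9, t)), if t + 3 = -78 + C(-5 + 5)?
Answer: sqrt(554642)/4 ≈ 186.19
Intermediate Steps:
t = -81 (t = -3 + (-78 + (-5 + 5)) = -3 + (-78 + 0) = -3 - 78 = -81)
s(n, h) = -h/8
sqrt(34655 + s(9, t)) = sqrt(34655 - 1/8*(-81)) = sqrt(34655 + 81/8) = sqrt(277321/8) = sqrt(554642)/4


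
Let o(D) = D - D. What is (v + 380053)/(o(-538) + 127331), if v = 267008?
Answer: 647061/127331 ≈ 5.0817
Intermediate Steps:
o(D) = 0
(v + 380053)/(o(-538) + 127331) = (267008 + 380053)/(0 + 127331) = 647061/127331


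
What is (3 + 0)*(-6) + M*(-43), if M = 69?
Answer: -2985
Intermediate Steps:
(3 + 0)*(-6) + M*(-43) = (3 + 0)*(-6) + 69*(-43) = 3*(-6) - 2967 = -18 - 2967 = -2985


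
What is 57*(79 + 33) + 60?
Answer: 6444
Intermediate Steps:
57*(79 + 33) + 60 = 57*112 + 60 = 6384 + 60 = 6444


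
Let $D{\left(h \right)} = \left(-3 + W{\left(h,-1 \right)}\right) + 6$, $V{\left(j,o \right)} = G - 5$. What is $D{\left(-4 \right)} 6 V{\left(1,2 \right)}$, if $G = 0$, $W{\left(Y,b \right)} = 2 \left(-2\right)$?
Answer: $30$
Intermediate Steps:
$W{\left(Y,b \right)} = -4$
$V{\left(j,o \right)} = -5$ ($V{\left(j,o \right)} = 0 - 5 = -5$)
$D{\left(h \right)} = -1$ ($D{\left(h \right)} = \left(-3 - 4\right) + 6 = -7 + 6 = -1$)
$D{\left(-4 \right)} 6 V{\left(1,2 \right)} = \left(-1\right) 6 \left(-5\right) = \left(-6\right) \left(-5\right) = 30$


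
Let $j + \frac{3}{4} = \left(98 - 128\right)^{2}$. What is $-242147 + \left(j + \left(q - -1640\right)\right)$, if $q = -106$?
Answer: $- \frac{958855}{4} \approx -2.3971 \cdot 10^{5}$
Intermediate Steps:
$j = \frac{3597}{4}$ ($j = - \frac{3}{4} + \left(98 - 128\right)^{2} = - \frac{3}{4} + \left(-30\right)^{2} = - \frac{3}{4} + 900 = \frac{3597}{4} \approx 899.25$)
$-242147 + \left(j + \left(q - -1640\right)\right) = -242147 + \left(\frac{3597}{4} - -1534\right) = -242147 + \left(\frac{3597}{4} + \left(-106 + 1640\right)\right) = -242147 + \left(\frac{3597}{4} + 1534\right) = -242147 + \frac{9733}{4} = - \frac{958855}{4}$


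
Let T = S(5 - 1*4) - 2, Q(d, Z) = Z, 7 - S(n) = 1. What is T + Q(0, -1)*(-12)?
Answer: 16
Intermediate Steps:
S(n) = 6 (S(n) = 7 - 1*1 = 7 - 1 = 6)
T = 4 (T = 6 - 2 = 4)
T + Q(0, -1)*(-12) = 4 - 1*(-12) = 4 + 12 = 16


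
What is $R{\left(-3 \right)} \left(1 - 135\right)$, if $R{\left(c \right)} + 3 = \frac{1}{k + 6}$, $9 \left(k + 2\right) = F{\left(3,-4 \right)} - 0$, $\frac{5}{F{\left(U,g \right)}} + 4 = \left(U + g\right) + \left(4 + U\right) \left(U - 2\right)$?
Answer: $\frac{28542}{77} \approx 370.68$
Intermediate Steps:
$F{\left(U,g \right)} = \frac{5}{-4 + U + g + \left(-2 + U\right) \left(4 + U\right)}$ ($F{\left(U,g \right)} = \frac{5}{-4 + \left(\left(U + g\right) + \left(4 + U\right) \left(U - 2\right)\right)} = \frac{5}{-4 + \left(\left(U + g\right) + \left(4 + U\right) \left(-2 + U\right)\right)} = \frac{5}{-4 + \left(\left(U + g\right) + \left(-2 + U\right) \left(4 + U\right)\right)} = \frac{5}{-4 + \left(U + g + \left(-2 + U\right) \left(4 + U\right)\right)} = \frac{5}{-4 + U + g + \left(-2 + U\right) \left(4 + U\right)}$)
$k = - \frac{31}{18}$ ($k = -2 + \frac{\frac{5}{-12 - 4 + 3^{2} + 3 \cdot 3} - 0}{9} = -2 + \frac{\frac{5}{-12 - 4 + 9 + 9} + 0}{9} = -2 + \frac{\frac{5}{2} + 0}{9} = -2 + \frac{1}{9} \cdot \frac{5}{2} = -2 + \frac{5}{18} = - \frac{31}{18} \approx -1.7222$)
$R{\left(c \right)} = - \frac{213}{77}$ ($R{\left(c \right)} = -3 + \frac{1}{- \frac{31}{18} + 6} = -3 + \frac{1}{\frac{77}{18}} = -3 + \frac{18}{77} = - \frac{213}{77}$)
$R{\left(-3 \right)} \left(1 - 135\right) = - \frac{213 \left(1 - 135\right)}{77} = \left(- \frac{213}{77}\right) \left(-134\right) = \frac{28542}{77}$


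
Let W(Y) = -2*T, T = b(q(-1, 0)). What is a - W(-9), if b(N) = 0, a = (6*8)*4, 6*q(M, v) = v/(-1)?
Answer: 192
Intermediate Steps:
q(M, v) = -v/6 (q(M, v) = (v/(-1))/6 = (v*(-1))/6 = (-v)/6 = -v/6)
a = 192 (a = 48*4 = 192)
T = 0
W(Y) = 0 (W(Y) = -2*0 = 0)
a - W(-9) = 192 - 1*0 = 192 + 0 = 192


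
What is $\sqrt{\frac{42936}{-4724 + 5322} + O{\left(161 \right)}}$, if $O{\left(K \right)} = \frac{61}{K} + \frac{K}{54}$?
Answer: $\frac{\sqrt{106676430042}}{37674} \approx 8.6695$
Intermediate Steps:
$O{\left(K \right)} = \frac{61}{K} + \frac{K}{54}$ ($O{\left(K \right)} = \frac{61}{K} + K \frac{1}{54} = \frac{61}{K} + \frac{K}{54}$)
$\sqrt{\frac{42936}{-4724 + 5322} + O{\left(161 \right)}} = \sqrt{\frac{42936}{-4724 + 5322} + \left(\frac{61}{161} + \frac{1}{54} \cdot 161\right)} = \sqrt{\frac{42936}{598} + \left(61 \cdot \frac{1}{161} + \frac{161}{54}\right)} = \sqrt{42936 \cdot \frac{1}{598} + \left(\frac{61}{161} + \frac{161}{54}\right)} = \sqrt{\frac{21468}{299} + \frac{29215}{8694}} = \sqrt{\frac{8494699}{113022}} = \frac{\sqrt{106676430042}}{37674}$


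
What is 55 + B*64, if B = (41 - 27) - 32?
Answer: -1097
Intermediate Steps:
B = -18 (B = 14 - 32 = -18)
55 + B*64 = 55 - 18*64 = 55 - 1152 = -1097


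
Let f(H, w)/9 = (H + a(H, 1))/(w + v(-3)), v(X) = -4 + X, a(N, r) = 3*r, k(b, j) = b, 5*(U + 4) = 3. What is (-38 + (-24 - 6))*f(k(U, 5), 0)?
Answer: -1224/35 ≈ -34.971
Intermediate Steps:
U = -17/5 (U = -4 + (⅕)*3 = -4 + ⅗ = -17/5 ≈ -3.4000)
f(H, w) = 9*(3 + H)/(-7 + w) (f(H, w) = 9*((H + 3*1)/(w + (-4 - 3))) = 9*((H + 3)/(w - 7)) = 9*((3 + H)/(-7 + w)) = 9*(3 + H)/(-7 + w))
(-38 + (-24 - 6))*f(k(U, 5), 0) = (-38 + (-24 - 6))*(9*(3 - 17/5)/(-7 + 0)) = (-38 - 30)*(9*(-⅖)/(-7)) = -612*(-1)*(-2)/(7*5) = -68*18/35 = -1224/35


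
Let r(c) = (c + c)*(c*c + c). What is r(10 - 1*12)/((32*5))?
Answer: -1/20 ≈ -0.050000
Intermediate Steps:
r(c) = 2*c*(c + c²) (r(c) = (2*c)*(c² + c) = (2*c)*(c + c²) = 2*c*(c + c²))
r(10 - 1*12)/((32*5)) = (2*(10 - 1*12)²*(1 + (10 - 1*12)))/((32*5)) = (2*(10 - 12)²*(1 + (10 - 12)))/160 = (2*(-2)²*(1 - 2))*(1/160) = (2*4*(-1))*(1/160) = -8*1/160 = -1/20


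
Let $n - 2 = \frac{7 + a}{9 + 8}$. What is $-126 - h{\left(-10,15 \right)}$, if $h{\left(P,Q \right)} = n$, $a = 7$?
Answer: $- \frac{2190}{17} \approx -128.82$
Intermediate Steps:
$n = \frac{48}{17}$ ($n = 2 + \frac{7 + 7}{9 + 8} = 2 + \frac{14}{17} = \frac{48}{17} \approx 2.8235$)
$h{\left(P,Q \right)} = \frac{48}{17}$
$-126 - h{\left(-10,15 \right)} = -126 - \frac{48}{17} = - \frac{2190}{17}$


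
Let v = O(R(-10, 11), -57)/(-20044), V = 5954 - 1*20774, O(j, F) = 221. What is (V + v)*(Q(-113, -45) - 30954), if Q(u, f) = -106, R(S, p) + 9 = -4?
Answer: 2306611117265/5011 ≈ 4.6031e+8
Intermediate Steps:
R(S, p) = -13 (R(S, p) = -9 - 4 = -13)
V = -14820 (V = 5954 - 20774 = -14820)
v = -221/20044 (v = 221/(-20044) = 221*(-1/20044) = -221/20044 ≈ -0.011026)
(V + v)*(Q(-113, -45) - 30954) = (-14820 - 221/20044)*(-106 - 30954) = -297052301/20044*(-31060) = 2306611117265/5011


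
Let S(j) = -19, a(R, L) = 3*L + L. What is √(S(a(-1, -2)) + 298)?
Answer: 3*√31 ≈ 16.703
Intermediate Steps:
a(R, L) = 4*L
√(S(a(-1, -2)) + 298) = √(-19 + 298) = √279 = 3*√31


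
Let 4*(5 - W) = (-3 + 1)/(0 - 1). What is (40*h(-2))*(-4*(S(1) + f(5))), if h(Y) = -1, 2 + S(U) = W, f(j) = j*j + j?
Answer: 5200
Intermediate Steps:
f(j) = j + j**2 (f(j) = j**2 + j = j + j**2)
W = 9/2 (W = 5 - (-3 + 1)/(4*(0 - 1)) = 5 - (-1)/(2*(-1)) = 5 - (-1)*(-1)/2 = 5 - 1/4*2 = 5 - 1/2 = 9/2 ≈ 4.5000)
S(U) = 5/2 (S(U) = -2 + 9/2 = 5/2)
(40*h(-2))*(-4*(S(1) + f(5))) = (40*(-1))*(-4*(5/2 + 5*(1 + 5))) = -(-160)*(5/2 + 5*6) = -(-160)*(5/2 + 30) = -(-160)*65/2 = -40*(-130) = 5200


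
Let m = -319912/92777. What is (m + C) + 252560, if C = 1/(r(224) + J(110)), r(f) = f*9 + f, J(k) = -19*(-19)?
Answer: 60945173472785/241312977 ≈ 2.5256e+5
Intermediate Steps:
J(k) = 361
r(f) = 10*f (r(f) = 9*f + f = 10*f)
m = -319912/92777 (m = -319912*1/92777 = -319912/92777 ≈ -3.4482)
C = 1/2601 (C = 1/(10*224 + 361) = 1/(2240 + 361) = 1/2601 ≈ 0.00038447)
(m + C) + 252560 = (-319912/92777 + 1/2601) + 252560 = -831998335/241312977 + 252560 = 60945173472785/241312977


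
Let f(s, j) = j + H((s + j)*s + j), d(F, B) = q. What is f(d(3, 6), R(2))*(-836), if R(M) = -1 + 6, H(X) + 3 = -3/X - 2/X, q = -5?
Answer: -836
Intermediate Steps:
d(F, B) = -5
H(X) = -3 - 5/X (H(X) = -3 + (-3/X - 2/X) = -3 - 5/X)
R(M) = 5
f(s, j) = -3 + j - 5/(j + s*(j + s)) (f(s, j) = j + (-3 - 5/((s + j)*s + j)) = j + (-3 - 5/((j + s)*s + j)) = j + (-3 - 5/(s*(j + s) + j)) = j + (-3 - 5/(j + s*(j + s))) = -3 + j - 5/(j + s*(j + s)))
f(d(3, 6), R(2))*(-836) = (-3 + 5 - 5/(5 + (-5)² + 5*(-5)))*(-836) = (-3 + 5 - 5/(5 + 25 - 25))*(-836) = (-3 + 5 - 5/5)*(-836) = (-3 + 5 - 5*⅕)*(-836) = (-3 + 5 - 1)*(-836) = 1*(-836) = -836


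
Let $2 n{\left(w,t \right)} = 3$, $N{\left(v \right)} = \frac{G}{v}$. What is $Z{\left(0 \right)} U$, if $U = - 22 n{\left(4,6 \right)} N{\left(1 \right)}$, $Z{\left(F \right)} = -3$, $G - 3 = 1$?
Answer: $396$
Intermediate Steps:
$G = 4$ ($G = 3 + 1 = 4$)
$N{\left(v \right)} = \frac{4}{v}$
$n{\left(w,t \right)} = \frac{3}{2}$ ($n{\left(w,t \right)} = \frac{1}{2} \cdot 3 = \frac{3}{2}$)
$U = -132$ ($U = - 22 \frac{3 \cdot \frac{4}{1}}{2} = - 22 \frac{3 \cdot 4 \cdot 1}{2} = - 22 \cdot \frac{3}{2} \cdot 4 = \left(-22\right) 6 = -132$)
$Z{\left(0 \right)} U = \left(-3\right) \left(-132\right) = 396$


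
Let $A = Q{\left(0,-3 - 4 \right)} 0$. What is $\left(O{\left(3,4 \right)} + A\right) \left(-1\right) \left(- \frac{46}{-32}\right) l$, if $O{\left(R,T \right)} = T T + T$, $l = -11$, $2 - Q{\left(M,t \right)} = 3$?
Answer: $\frac{1265}{4} \approx 316.25$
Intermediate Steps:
$Q{\left(M,t \right)} = -1$ ($Q{\left(M,t \right)} = 2 - 3 = -1$)
$A = 0$ ($A = \left(-1\right) 0 = 0$)
$O{\left(R,T \right)} = T + T^{2}$ ($O{\left(R,T \right)} = T^{2} + T = T + T^{2}$)
$\left(O{\left(3,4 \right)} + A\right) \left(-1\right) \left(- \frac{46}{-32}\right) l = \left(4 \left(1 + 4\right) + 0\right) \left(-1\right) \left(- \frac{46}{-32}\right) \left(-11\right) = \left(4 \cdot 5 + 0\right) \left(-1\right) \left(\left(-46\right) \left(- \frac{1}{32}\right)\right) \left(-11\right) = \left(20 + 0\right) \left(-1\right) \frac{23}{16} \left(-11\right) = 20 \left(-1\right) \frac{23}{16} \left(-11\right) = \left(-20\right) \frac{23}{16} \left(-11\right) = \left(- \frac{115}{4}\right) \left(-11\right) = \frac{1265}{4}$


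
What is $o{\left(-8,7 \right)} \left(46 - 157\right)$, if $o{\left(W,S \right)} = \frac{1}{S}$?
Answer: $- \frac{111}{7} \approx -15.857$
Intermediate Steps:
$o{\left(-8,7 \right)} \left(46 - 157\right) = \frac{46 - 157}{7} = \frac{1}{7} \left(-111\right) = - \frac{111}{7}$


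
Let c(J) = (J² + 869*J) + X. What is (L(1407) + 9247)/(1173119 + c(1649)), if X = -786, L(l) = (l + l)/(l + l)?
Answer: 9248/5324515 ≈ 0.0017369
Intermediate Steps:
L(l) = 1 (L(l) = (2*l)/((2*l)) = (2*l)*(1/(2*l)) = 1)
c(J) = -786 + J² + 869*J (c(J) = (J² + 869*J) - 786 = -786 + J² + 869*J)
(L(1407) + 9247)/(1173119 + c(1649)) = (1 + 9247)/(1173119 + (-786 + 1649² + 869*1649)) = 9248/(1173119 + (-786 + 2719201 + 1432981)) = 9248/(1173119 + 4151396) = 9248/5324515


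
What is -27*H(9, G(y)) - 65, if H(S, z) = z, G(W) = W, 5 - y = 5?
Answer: -65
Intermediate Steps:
y = 0 (y = 5 - 1*5 = 5 - 5 = 0)
-27*H(9, G(y)) - 65 = -27*0 - 65 = 0 - 65 = -65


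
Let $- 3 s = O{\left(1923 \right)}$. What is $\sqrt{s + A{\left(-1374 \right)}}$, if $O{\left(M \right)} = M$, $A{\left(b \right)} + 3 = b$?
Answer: $i \sqrt{2018} \approx 44.922 i$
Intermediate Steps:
$A{\left(b \right)} = -3 + b$
$s = -641$ ($s = \left(- \frac{1}{3}\right) 1923 = -641$)
$\sqrt{s + A{\left(-1374 \right)}} = \sqrt{-641 - 1377} = \sqrt{-2018} = i \sqrt{2018}$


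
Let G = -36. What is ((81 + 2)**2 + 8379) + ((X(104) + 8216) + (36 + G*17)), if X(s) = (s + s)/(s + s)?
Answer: 22909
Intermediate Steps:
X(s) = 1 (X(s) = (2*s)/((2*s)) = (2*s)*(1/(2*s)) = 1)
((81 + 2)**2 + 8379) + ((X(104) + 8216) + (36 + G*17)) = ((81 + 2)**2 + 8379) + ((1 + 8216) + (36 - 36*17)) = (83**2 + 8379) + (8217 + (36 - 612)) = (6889 + 8379) + (8217 - 576) = 15268 + 7641 = 22909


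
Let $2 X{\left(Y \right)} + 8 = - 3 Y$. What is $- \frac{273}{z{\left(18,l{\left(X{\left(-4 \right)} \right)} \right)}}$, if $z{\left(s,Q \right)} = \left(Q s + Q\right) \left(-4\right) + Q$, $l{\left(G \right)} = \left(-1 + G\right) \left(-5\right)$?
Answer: $- \frac{91}{125} \approx -0.728$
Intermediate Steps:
$X{\left(Y \right)} = -4 - \frac{3 Y}{2}$ ($X{\left(Y \right)} = -4 + \frac{\left(-3\right) Y}{2} = -4 - \frac{3 Y}{2}$)
$l{\left(G \right)} = 5 - 5 G$
$z{\left(s,Q \right)} = - 3 Q - 4 Q s$ ($z{\left(s,Q \right)} = \left(Q + Q s\right) \left(-4\right) + Q = \left(- 4 Q - 4 Q s\right) + Q = - 3 Q - 4 Q s$)
$- \frac{273}{z{\left(18,l{\left(X{\left(-4 \right)} \right)} \right)}} = - \frac{273}{\left(-1\right) \left(5 - 5 \left(-4 - -6\right)\right) \left(3 + 4 \cdot 18\right)} = - \frac{273}{\left(-1\right) \left(5 - 5 \left(-4 + 6\right)\right) \left(3 + 72\right)} = - \frac{273}{\left(-1\right) \left(5 - 10\right) 75} = - \frac{273}{\left(-1\right) \left(-5\right) 75} = - \frac{273}{375} = \left(-273\right) \frac{1}{375} = - \frac{91}{125}$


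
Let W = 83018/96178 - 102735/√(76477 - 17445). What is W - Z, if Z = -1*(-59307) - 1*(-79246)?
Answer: -6662833708/48089 - 102735*√14758/29516 ≈ -1.3898e+5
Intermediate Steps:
Z = 138553 (Z = 59307 + 79246 = 138553)
W = 41509/48089 - 102735*√14758/29516 (W = 83018*(1/96178) - 102735*√14758/29516 = 41509/48089 - 102735*√14758/29516 ≈ -421.98)
W - Z = (41509/48089 - 102735*√14758/29516) - 1*138553 = (41509/48089 - 102735*√14758/29516) - 138553 = -6662833708/48089 - 102735*√14758/29516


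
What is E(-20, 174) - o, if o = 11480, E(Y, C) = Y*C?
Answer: -14960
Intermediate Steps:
E(Y, C) = C*Y
E(-20, 174) - o = 174*(-20) - 1*11480 = -3480 - 11480 = -14960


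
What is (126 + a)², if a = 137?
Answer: 69169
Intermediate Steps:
(126 + a)² = (126 + 137)² = 263² = 69169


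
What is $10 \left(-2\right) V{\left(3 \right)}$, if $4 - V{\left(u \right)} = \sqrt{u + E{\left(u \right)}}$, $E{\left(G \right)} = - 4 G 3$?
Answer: $-80 + 20 i \sqrt{33} \approx -80.0 + 114.89 i$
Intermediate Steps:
$E{\left(G \right)} = - 12 G$
$V{\left(u \right)} = 4 - \sqrt{11} \sqrt{- u}$ ($V{\left(u \right)} = 4 - \sqrt{u - 12 u} = 4 - \sqrt{- 11 u} = 4 - \sqrt{11} \sqrt{- u}$)
$10 \left(-2\right) V{\left(3 \right)} = 10 \left(-2\right) \left(4 - \sqrt{11} \sqrt{\left(-1\right) 3}\right) = - 20 \left(4 - \sqrt{11} \sqrt{-3}\right) = - 20 \left(4 - \sqrt{11} i \sqrt{3}\right) = - 20 \left(4 - i \sqrt{33}\right) = -80 + 20 i \sqrt{33}$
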